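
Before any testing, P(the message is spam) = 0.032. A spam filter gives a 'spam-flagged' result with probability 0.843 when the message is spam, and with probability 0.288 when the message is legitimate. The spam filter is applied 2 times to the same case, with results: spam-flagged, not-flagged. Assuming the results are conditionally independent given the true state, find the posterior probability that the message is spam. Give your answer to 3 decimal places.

Posterior P(H) ≈ 0.021

Let H be the event that the message is spam; start with P(H) = 0.032. P('spam-flagged'|H) = 0.843, P('spam-flagged'|¬H) = 0.288.
Update on result 1 ('spam-flagged'): P(H) ← 0.843·0.0320 / (0.843·0.0320 + 0.288·0.9680) = 0.026976/0.30576 = 0.0882.
Update on result 2 ('not-flagged'): P(H) ← 0.157·0.0882 / (0.157·0.0882 + 0.712·0.9118) = 0.013851/0.66303 = 0.0209.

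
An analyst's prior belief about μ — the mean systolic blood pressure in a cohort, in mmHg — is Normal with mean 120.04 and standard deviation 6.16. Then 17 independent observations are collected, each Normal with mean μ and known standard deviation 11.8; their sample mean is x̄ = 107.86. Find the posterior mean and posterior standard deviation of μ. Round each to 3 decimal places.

With known σ, the Normal prior is conjugate. Weight on the data is w = (n/σ²)/(n/σ² + 1/τ₀²) = 0.122091/(0.122091+0.0263535) = 0.82247.
Posterior mean = w·x̄ + (1−w)·μ₀ = 0.82247·107.86 + 0.17753·120.04 = 110.022. Posterior variance = 1/(0.122091+0.0263535) = 6.73651, so SD = 2.595.

Posterior mean ≈ 110.022; posterior SD ≈ 2.595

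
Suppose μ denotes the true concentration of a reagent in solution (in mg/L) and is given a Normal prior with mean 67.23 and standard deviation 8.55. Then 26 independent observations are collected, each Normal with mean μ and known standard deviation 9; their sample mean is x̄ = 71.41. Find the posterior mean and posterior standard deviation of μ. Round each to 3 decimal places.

Prior precision 1/τ₀² = 1/8.55² = 0.0136794; data precision n/σ² = 26/9² = 0.320988.
Posterior precision = 0.0136794 + 0.320988 = 0.334667, giving posterior SD = 1/√0.334667 = 1.729.
Posterior mean = (0.0136794·67.23 + 0.320988·71.41) / 0.334667 = 71.239.

Posterior mean ≈ 71.239; posterior SD ≈ 1.729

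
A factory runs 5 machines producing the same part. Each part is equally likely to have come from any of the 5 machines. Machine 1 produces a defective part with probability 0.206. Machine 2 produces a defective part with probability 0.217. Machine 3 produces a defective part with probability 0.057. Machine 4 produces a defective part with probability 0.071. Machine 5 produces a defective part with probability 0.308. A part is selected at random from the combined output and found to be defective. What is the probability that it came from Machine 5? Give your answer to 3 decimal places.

Posterior probability ≈ 0.359

Tabulate prior·likelihood by source: [1] prior 0.2, lik 0.206, product 0.04120; [2] prior 0.2, lik 0.217, product 0.04340; [3] prior 0.2, lik 0.057, product 0.01140; [4] prior 0.2, lik 0.071, product 0.01420; [5] prior 0.2, lik 0.308, product 0.06160.
Normalizing constant = 0.17180; the posterior for Machine 5 is its product over the sum, 0.06160/0.17180 = 0.359.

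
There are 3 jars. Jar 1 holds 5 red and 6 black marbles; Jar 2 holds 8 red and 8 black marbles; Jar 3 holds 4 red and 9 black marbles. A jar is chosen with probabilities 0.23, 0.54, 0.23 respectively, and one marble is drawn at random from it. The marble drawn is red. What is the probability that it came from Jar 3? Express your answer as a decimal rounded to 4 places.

Posterior probability ≈ 0.1589

P(red|Jar 1) = 0.4545; P(red|Jar 2) = 0.5; P(red|Jar 3) = 0.3077.
Prior × likelihood for each source: 0.23·0.4545=0.1045, 0.54·0.5=0.2700, 0.23·0.3077=0.07077. Summing gives P(red) = 0.44531.
P(Jar 3 | red) = 0.07077 / 0.44531 = 0.1589.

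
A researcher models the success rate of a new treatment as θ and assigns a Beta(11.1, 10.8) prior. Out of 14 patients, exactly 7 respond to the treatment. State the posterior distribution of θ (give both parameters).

Posterior: Beta(18.1, 17.8)

The binomial likelihood is conjugate to the Beta prior: with 7 successes and 7 failures, the posterior is Beta(11.1+7, 10.8+7) = Beta(18.1, 17.8).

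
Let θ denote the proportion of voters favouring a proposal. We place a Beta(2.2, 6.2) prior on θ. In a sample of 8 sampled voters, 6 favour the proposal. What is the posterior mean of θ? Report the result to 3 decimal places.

Observing 6 successes and 2 failures updates Beta(2.2, 6.2) by adding the success and failure counts to the two shape parameters: α = 2.2+6 = 8.2, β = 6.2+2 = 8.2.
E[θ | data] = 8.2/(8.2+8.2) = 0.500.

Posterior mean ≈ 0.500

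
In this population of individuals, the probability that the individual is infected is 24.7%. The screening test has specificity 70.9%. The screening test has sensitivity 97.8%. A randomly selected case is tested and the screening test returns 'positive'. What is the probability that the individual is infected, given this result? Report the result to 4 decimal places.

P(H | E) ≈ 0.5244

Write H for 'the individual is infected'. Prior odds H:¬H = 0.247/0.753 = 0.32802. For the 'positive' outcome, the likelihood ratio is 0.978/0.291 = 3.3608.
Posterior odds = 0.32802 × 3.3608 = 1.1024, so P(H|E) = 1.1024/(1+1.1024) = 0.5244.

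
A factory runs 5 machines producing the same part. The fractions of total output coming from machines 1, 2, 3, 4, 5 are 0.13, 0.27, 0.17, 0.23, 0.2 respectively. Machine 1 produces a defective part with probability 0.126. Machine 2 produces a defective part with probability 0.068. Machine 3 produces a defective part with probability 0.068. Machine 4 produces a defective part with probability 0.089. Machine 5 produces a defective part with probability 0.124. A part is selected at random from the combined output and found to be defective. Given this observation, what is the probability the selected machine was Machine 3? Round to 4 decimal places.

Posterior probability ≈ 0.1262

P(defective|M1) = 0.126; P(defective|M2) = 0.068; P(defective|M3) = 0.068; P(defective|M4) = 0.089; P(defective|M5) = 0.124.
Prior × likelihood for each source: 0.13·0.126=0.01638, 0.27·0.068=0.01836, 0.17·0.068=0.01156, 0.23·0.089=0.02047, 0.2·0.124=0.02480. Summing gives P(defective) = 0.091570.
P(Machine 3 | defective) = 0.01156 / 0.091570 = 0.1262.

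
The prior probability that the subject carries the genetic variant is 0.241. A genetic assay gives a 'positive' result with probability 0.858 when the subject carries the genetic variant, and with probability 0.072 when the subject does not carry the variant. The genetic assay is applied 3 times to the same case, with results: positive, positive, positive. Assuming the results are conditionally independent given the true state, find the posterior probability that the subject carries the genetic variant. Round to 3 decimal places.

Let H be the event that the subject carries the genetic variant; start with P(H) = 0.241. P('positive'|H) = 0.858, P('positive'|¬H) = 0.072.
Update on result 1 ('positive'): P(H) ← 0.858·0.2410 / (0.858·0.2410 + 0.072·0.7590) = 0.20678/0.26143 = 0.7910.
Update on result 2 ('positive'): P(H) ← 0.858·0.7910 / (0.858·0.7910 + 0.072·0.2090) = 0.67865/0.69370 = 0.9783.
Update on result 3 ('positive'): P(H) ← 0.858·0.9783 / (0.858·0.9783 + 0.072·0.0217) = 0.83938/0.84095 = 0.9981.

Posterior P(H) ≈ 0.998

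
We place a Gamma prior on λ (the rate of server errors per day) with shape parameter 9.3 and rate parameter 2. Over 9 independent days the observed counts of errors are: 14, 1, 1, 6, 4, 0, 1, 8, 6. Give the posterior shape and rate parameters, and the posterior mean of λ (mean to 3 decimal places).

Posterior: Gamma(shape=50.3, rate=11); mean ≈ 4.573

The Poisson likelihood adds the total count to the shape and the number of exposure periods to the rate. Here ∑xᵢ = 41 and n = 9, so shape 9.3→50.3 and rate 2→11.
E[λ | data] = 50.3/11 = 4.573.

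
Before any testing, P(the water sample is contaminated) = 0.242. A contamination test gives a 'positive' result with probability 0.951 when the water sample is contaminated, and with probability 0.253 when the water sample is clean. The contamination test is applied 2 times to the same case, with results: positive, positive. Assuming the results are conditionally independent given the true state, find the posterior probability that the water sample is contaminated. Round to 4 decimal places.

With H the event that the water sample is contaminated, the joint likelihood of the observed sequence is P(data|H) = 0.951·0.951 = 0.90440 and P(data|¬H) = 0.253·0.253 = 0.064009.
Bayes: P(H|data) = 0.242·0.90440 / (0.242·0.90440 + 0.758·0.064009) = 0.21887/0.26738 = 0.8185.

Posterior P(H) ≈ 0.8185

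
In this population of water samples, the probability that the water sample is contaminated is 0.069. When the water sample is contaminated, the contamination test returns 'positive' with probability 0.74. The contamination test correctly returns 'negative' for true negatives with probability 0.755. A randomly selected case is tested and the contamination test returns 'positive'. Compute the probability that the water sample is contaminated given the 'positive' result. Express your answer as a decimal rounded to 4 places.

P(H | E) ≈ 0.1829

Write H for 'the water sample is contaminated'. Prior odds H:¬H = 0.069/0.931 = 0.074114. For the 'positive' outcome, the likelihood ratio is 0.74/0.245 = 3.0204.
Posterior odds = 0.074114 × 3.0204 = 0.22385, so P(H|E) = 0.22385/(1+0.22385) = 0.1829.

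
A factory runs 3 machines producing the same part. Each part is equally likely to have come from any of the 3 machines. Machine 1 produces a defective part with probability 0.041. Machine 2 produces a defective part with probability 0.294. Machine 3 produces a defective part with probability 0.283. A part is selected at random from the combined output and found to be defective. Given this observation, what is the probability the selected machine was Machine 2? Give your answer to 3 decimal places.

Posterior probability ≈ 0.476

Tabulate prior·likelihood by source: [1] prior 0.333333, lik 0.041, product 0.01367; [2] prior 0.333333, lik 0.294, product 0.09800; [3] prior 0.333333, lik 0.283, product 0.09433.
Normalizing constant = 0.20600; the posterior for Machine 2 is its product over the sum, 0.09800/0.20600 = 0.476.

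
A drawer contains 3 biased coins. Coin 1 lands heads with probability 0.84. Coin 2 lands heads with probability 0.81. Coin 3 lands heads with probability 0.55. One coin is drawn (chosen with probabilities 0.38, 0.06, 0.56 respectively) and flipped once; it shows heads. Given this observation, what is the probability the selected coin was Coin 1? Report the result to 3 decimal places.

P(heads|C1) = 0.84; P(heads|C2) = 0.81; P(heads|C3) = 0.55.
Prior × likelihood for each source: 0.38·0.84=0.3192, 0.06·0.81=0.04860, 0.56·0.55=0.3080. Summing gives P(heads) = 0.67580.
P(Coin 1 | heads) = 0.3192 / 0.67580 = 0.472.

Posterior probability ≈ 0.472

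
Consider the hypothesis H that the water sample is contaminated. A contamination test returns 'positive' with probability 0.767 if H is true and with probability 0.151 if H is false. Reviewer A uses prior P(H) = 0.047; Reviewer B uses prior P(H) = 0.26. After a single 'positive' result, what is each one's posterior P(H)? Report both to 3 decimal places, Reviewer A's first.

P('+'|H) = 0.767, P('+'|¬H) = 0.151.
Reviewer A: numerator 0.767·0.047 = 0.036049; evidence = 0.036049+0.151·0.953 = 0.17995; posterior = 0.200.
Reviewer B: numerator 0.767·0.26 = 0.19942; evidence = 0.19942+0.151·0.74 = 0.31116; posterior = 0.641.

Reviewer A: 0.200; Reviewer B: 0.641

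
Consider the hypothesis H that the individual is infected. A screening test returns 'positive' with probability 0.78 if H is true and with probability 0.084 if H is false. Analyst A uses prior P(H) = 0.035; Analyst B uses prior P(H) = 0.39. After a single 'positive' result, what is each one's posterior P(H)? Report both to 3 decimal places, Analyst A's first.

The likelihood ratio for a 'positive' result is 0.78/0.084 = 9.2857.
Analyst A: prior odds 0.035/0.965 = 0.036269; posterior odds 0.33679; posterior probability 0.252.
Analyst B: prior odds 0.39/0.61 = 0.63934; posterior odds 5.9368; posterior probability 0.856.

Analyst A: 0.252; Analyst B: 0.856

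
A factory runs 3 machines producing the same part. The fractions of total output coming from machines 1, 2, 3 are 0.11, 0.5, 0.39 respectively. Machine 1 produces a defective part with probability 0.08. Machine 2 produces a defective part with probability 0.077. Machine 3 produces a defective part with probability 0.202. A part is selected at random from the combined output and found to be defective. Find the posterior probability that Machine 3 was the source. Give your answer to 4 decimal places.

Tabulate prior·likelihood by source: [1] prior 0.11, lik 0.08, product 0.008800; [2] prior 0.5, lik 0.077, product 0.03850; [3] prior 0.39, lik 0.202, product 0.07878.
Normalizing constant = 0.12608; the posterior for Machine 3 is its product over the sum, 0.07878/0.12608 = 0.6248.

Posterior probability ≈ 0.6248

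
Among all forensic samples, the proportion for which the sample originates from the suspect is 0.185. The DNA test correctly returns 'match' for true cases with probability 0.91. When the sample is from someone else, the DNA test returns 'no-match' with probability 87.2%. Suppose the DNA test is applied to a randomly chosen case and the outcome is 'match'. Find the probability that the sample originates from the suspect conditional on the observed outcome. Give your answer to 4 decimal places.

Let H be the event that the sample originates from the suspect. P(H) = 0.185, so P(¬H) = 0.815. With E the 'match' result, P(E|H) = 0.91 and P(E|¬H) = 0.128.
P(E) = 0.91·0.185 + 0.128·0.815 = 0.16835 + 0.10432 = 0.27267.
By Bayes' theorem, P(H|E) = 0.16835 / 0.27267 = 0.6174.

P(H | E) ≈ 0.6174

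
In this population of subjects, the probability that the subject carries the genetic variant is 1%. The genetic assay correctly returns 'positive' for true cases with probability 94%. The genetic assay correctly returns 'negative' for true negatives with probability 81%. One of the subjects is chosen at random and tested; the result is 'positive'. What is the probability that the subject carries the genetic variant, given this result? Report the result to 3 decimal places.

P(H | E) ≈ 0.048

Write H for 'the subject carries the genetic variant'. Prior odds H:¬H = 0.01/0.99 = 0.010101. For the 'positive' outcome, the likelihood ratio is 0.94/0.19 = 4.9474.
Posterior odds = 0.010101 × 4.9474 = 0.049973, so P(H|E) = 0.049973/(1+0.049973) = 0.048.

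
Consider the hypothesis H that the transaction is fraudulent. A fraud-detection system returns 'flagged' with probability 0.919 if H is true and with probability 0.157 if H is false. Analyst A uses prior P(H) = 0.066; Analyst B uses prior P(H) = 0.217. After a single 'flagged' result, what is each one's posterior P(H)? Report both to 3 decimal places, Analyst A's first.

P('+'|H) = 0.919, P('+'|¬H) = 0.157.
Analyst A: numerator 0.919·0.066 = 0.060654; evidence = 0.060654+0.157·0.934 = 0.20729; posterior = 0.293.
Analyst B: numerator 0.919·0.217 = 0.19942; evidence = 0.19942+0.157·0.783 = 0.32235; posterior = 0.619.

Analyst A: 0.293; Analyst B: 0.619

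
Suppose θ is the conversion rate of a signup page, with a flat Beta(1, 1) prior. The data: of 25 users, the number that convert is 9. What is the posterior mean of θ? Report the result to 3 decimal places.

Posterior mean ≈ 0.370

Observing 9 successes and 16 failures updates Beta(1, 1) by adding the success and failure counts to the two shape parameters: α = 1+9 = 10, β = 1+16 = 17.
Posterior mean = α/(α+β) = 10/27 = 0.370.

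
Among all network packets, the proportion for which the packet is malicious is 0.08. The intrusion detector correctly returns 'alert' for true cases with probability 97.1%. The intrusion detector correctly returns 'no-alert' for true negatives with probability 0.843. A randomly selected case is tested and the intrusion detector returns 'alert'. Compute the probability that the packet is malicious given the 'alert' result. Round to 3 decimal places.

Let H be the event that the packet is malicious. P(H) = 0.08, so P(¬H) = 0.92. With E the 'alert' result, P(E|H) = 0.971 and P(E|¬H) = 0.157.
P(E) = 0.971·0.08 + 0.157·0.92 = 0.077680 + 0.14444 = 0.22212.
By Bayes' theorem, P(H|E) = 0.077680 / 0.22212 = 0.350.

P(H | E) ≈ 0.350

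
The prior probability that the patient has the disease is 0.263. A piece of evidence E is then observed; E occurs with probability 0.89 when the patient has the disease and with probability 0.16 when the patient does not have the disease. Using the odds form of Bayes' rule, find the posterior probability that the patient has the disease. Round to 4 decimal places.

Prior odds = 0.263/(1−0.263) = 0.35685. In log-odds, ln(0.35685) = -1.0304.
Add log likelihood ratio: ln(5.5625) = 1.7160.
Posterior log-odds = 0.68561, so posterior odds = exp(0.68561) = 1.9850. Converting, P(H|E) = 1.9850/2.9850 = 0.6650.

Posterior probability ≈ 0.6650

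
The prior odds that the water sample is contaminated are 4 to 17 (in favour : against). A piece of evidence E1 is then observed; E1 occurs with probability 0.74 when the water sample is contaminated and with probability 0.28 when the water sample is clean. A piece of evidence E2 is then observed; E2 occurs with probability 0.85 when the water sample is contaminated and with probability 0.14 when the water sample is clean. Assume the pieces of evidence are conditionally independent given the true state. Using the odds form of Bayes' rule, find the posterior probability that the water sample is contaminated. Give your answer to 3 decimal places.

Posterior probability ≈ 0.791

Prior odds = 4/17 = 0.23529. In log-odds, ln(0.23529) = -1.4469.
Add log likelihood ratios: ln(2.6429) + ln(6.0714) = 2.7755.
Posterior log-odds = 1.3285, so posterior odds = exp(1.3285) = 3.7755. Converting, P(H|E) = 3.7755/4.7755 = 0.791.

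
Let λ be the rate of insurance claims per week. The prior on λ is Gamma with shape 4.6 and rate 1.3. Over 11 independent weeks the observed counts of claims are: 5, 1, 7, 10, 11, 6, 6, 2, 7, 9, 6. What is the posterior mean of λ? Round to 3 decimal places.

Posterior mean ≈ 6.065

Total count ∑xᵢ = 70 over n = 11 weeks.
Gamma is conjugate to the Poisson likelihood: posterior is Gamma(shape = 4.6+70 = 74.6, rate = 1.3+11 = 12.3).
Posterior mean = shape/rate = 74.6/12.3 = 6.065.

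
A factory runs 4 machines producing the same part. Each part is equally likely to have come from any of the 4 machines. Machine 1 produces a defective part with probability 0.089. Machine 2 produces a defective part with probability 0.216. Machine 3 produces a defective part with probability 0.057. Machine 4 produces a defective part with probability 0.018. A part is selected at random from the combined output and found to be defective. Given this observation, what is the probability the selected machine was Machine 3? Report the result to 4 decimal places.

P(defective|M1) = 0.089; P(defective|M2) = 0.216; P(defective|M3) = 0.057; P(defective|M4) = 0.018.
Prior × likelihood for each source: 0.25·0.089=0.02225, 0.25·0.216=0.05400, 0.25·0.057=0.01425, 0.25·0.018=0.004500. Summing gives P(defective) = 0.095000.
P(Machine 3 | defective) = 0.01425 / 0.095000 = 0.1500.

Posterior probability ≈ 0.1500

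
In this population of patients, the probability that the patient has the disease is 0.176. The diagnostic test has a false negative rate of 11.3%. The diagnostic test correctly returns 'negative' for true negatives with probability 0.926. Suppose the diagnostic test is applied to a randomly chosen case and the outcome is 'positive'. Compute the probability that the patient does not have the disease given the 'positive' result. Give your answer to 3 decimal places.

Write H for 'the patient has the disease'. Prior odds H:¬H = 0.176/0.824 = 0.21359. For the 'positive' outcome, the likelihood ratio is 0.887/0.074 = 11.986.
Posterior odds = 0.21359 × 11.986 = 2.5602, so P(H|E) = 2.5602/(1+2.5602) = 0.719. Then P(¬H|E) = 1 − 0.719 = 0.281.

P(¬H | E) ≈ 0.281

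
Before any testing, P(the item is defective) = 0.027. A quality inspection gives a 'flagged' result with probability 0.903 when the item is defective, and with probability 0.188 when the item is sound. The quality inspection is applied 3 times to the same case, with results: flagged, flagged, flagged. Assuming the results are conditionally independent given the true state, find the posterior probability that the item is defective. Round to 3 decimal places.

Posterior P(H) ≈ 0.755

Let H be the event that the item is defective; start with P(H) = 0.027. P('flagged'|H) = 0.903, P('flagged'|¬H) = 0.188.
Update on result 1 ('flagged'): P(H) ← 0.903·0.0270 / (0.903·0.0270 + 0.188·0.9730) = 0.024381/0.20731 = 0.1176.
Update on result 2 ('flagged'): P(H) ← 0.903·0.1176 / (0.903·0.1176 + 0.188·0.8824) = 0.10620/0.27209 = 0.3903.
Update on result 3 ('flagged'): P(H) ← 0.903·0.3903 / (0.903·0.3903 + 0.188·0.6097) = 0.35245/0.46708 = 0.7546.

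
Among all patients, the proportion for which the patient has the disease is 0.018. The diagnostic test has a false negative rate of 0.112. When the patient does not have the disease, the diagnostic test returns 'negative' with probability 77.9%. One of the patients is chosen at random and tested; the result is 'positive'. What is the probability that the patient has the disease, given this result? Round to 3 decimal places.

P(H | E) ≈ 0.069

Let H be the event that the patient has the disease. P(H) = 0.018, so P(¬H) = 0.982. With E the 'positive' result, P(E|H) = 0.888 and P(E|¬H) = 0.221.
P(E) = 0.888·0.018 + 0.221·0.982 = 0.015984 + 0.21702 = 0.23301.
By Bayes' theorem, P(H|E) = 0.015984 / 0.23301 = 0.069.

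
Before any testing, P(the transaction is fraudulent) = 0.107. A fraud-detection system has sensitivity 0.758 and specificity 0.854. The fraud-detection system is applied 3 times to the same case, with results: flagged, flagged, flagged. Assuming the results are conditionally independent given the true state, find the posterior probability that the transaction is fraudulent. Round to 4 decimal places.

Posterior P(H) ≈ 0.9437

With H the event that the transaction is fraudulent, the joint likelihood of the observed sequence is P(data|H) = 0.758·0.758·0.758 = 0.43552 and P(data|¬H) = 0.146·0.146·0.146 = 0.0031121.
Bayes: P(H|data) = 0.107·0.43552 / (0.107·0.43552 + 0.893·0.0031121) = 0.046601/0.049380 = 0.9437.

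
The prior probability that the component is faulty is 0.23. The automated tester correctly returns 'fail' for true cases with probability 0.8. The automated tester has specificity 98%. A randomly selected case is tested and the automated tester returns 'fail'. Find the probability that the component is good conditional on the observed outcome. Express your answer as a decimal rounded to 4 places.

P(¬H | E) ≈ 0.0772

Let H be the event that the component is faulty. P(H) = 0.23, so P(¬H) = 0.77. With E the 'fail' result, P(E|H) = 0.8 and P(E|¬H) = 0.02.
P(E) = 0.8·0.23 + 0.02·0.77 = 0.18400 + 0.015400 = 0.19940.
By Bayes' theorem, P(H|E) = 0.18400 / 0.19940 = 0.9228. Hence P(¬H|E) = 1 − 0.9228 = 0.0772.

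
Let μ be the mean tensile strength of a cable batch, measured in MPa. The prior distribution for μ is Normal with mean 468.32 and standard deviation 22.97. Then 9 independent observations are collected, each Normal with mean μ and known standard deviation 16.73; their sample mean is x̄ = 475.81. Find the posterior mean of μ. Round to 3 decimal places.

Posterior mean ≈ 475.393

With known σ, the Normal prior is conjugate. Weight on the data is w = (n/σ²)/(n/σ² + 1/τ₀²) = 0.0321552/(0.0321552+0.00189530) = 0.94434.
Posterior mean = w·x̄ + (1−w)·μ₀ = 0.94434·475.81 + 0.055662·468.32 = 475.393.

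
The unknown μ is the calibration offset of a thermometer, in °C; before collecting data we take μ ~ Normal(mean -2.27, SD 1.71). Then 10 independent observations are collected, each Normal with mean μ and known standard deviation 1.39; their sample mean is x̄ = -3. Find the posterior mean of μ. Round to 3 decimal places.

Posterior mean ≈ -2.955

With known σ, the Normal prior is conjugate. Weight on the data is w = (n/σ²)/(n/σ² + 1/τ₀²) = 5.17572/(5.17572+0.341986) = 0.93802.
Posterior mean = w·x̄ + (1−w)·μ₀ = 0.93802·-3 + 0.061980·-2.27 = -2.955.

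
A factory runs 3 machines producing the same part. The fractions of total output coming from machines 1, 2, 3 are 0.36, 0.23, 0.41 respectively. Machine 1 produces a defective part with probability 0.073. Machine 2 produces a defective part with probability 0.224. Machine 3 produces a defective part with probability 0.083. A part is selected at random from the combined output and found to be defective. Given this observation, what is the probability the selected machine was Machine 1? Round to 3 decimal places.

Posterior probability ≈ 0.235

P(defective|M1) = 0.073; P(defective|M2) = 0.224; P(defective|M3) = 0.083.
Prior × likelihood for each source: 0.36·0.073=0.02628, 0.23·0.224=0.05152, 0.41·0.083=0.03403. Summing gives P(defective) = 0.11183.
P(Machine 1 | defective) = 0.02628 / 0.11183 = 0.235.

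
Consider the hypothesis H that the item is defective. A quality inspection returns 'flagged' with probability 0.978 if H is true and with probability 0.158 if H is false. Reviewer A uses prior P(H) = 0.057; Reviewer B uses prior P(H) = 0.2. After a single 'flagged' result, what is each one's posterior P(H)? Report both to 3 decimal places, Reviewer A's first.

The likelihood ratio for a 'flagged' result is 0.978/0.158 = 6.1899.
Reviewer A: prior odds 0.057/0.943 = 0.060445; posterior odds 0.37415; posterior probability 0.272.
Reviewer B: prior odds 0.2/0.8 = 0.25000; posterior odds 1.5475; posterior probability 0.607.

Reviewer A: 0.272; Reviewer B: 0.607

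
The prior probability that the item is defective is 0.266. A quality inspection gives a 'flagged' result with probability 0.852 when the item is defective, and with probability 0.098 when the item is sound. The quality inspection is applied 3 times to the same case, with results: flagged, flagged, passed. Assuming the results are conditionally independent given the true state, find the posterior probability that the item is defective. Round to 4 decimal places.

With H the event that the item is defective, the joint likelihood of the observed sequence is P(data|H) = 0.852·0.852·0.148 = 0.10743 and P(data|¬H) = 0.098·0.098·0.902 = 0.0086628.
Bayes: P(H|data) = 0.266·0.10743 / (0.266·0.10743 + 0.734·0.0086628) = 0.028577/0.034936 = 0.8180.

Posterior P(H) ≈ 0.8180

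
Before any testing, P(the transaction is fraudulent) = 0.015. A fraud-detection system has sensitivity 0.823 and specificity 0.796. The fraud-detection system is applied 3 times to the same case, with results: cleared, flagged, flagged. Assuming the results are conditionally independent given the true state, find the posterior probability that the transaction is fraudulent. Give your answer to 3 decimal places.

Let H be the event that the transaction is fraudulent; start with P(H) = 0.015. P('flagged'|H) = 0.823, P('flagged'|¬H) = 0.204.
Update on result 1 ('cleared'): P(H) ← 0.177·0.0150 / (0.177·0.0150 + 0.796·0.9850) = 0.0026550/0.78671 = 0.0034.
Update on result 2 ('flagged'): P(H) ← 0.823·0.0034 / (0.823·0.0034 + 0.204·0.9966) = 0.0027775/0.20609 = 0.0135.
Update on result 3 ('flagged'): P(H) ← 0.823·0.0135 / (0.823·0.0135 + 0.204·0.9865) = 0.011092/0.21234 = 0.0522.

Posterior P(H) ≈ 0.052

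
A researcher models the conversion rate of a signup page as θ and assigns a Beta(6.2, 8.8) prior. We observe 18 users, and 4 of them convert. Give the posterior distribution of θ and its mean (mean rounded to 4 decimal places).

The binomial likelihood is conjugate to the Beta prior: with 4 successes and 14 failures, the posterior is Beta(6.2+4, 8.8+14) = Beta(10.2, 22.8).
E[θ | data] = 10.2/(10.2+22.8) = 0.3091.

Posterior: Beta(10.2, 22.8); mean ≈ 0.3091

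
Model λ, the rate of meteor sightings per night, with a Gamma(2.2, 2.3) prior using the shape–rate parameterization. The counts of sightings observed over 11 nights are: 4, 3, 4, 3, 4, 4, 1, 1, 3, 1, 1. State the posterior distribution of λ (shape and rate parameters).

Total count ∑xᵢ = 29 over n = 11 nights.
Gamma is conjugate to the Poisson likelihood: posterior is Gamma(shape = 2.2+29 = 31.2, rate = 2.3+11 = 13.3).

Posterior: Gamma(shape=31.2, rate=13.3)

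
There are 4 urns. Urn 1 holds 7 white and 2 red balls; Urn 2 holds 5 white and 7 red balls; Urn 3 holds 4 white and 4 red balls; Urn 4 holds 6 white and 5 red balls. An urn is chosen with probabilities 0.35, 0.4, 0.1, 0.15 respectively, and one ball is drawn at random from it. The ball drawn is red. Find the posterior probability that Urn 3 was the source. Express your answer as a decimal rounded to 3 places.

Posterior probability ≈ 0.116

Tabulate prior·likelihood by source: [1] prior 0.35, lik 0.2222, product 0.07778; [2] prior 0.4, lik 0.5833, product 0.2333; [3] prior 0.1, lik 0.5, product 0.05000; [4] prior 0.15, lik 0.4545, product 0.06818.
Normalizing constant = 0.42929; the posterior for Urn 3 is its product over the sum, 0.05000/0.42929 = 0.116.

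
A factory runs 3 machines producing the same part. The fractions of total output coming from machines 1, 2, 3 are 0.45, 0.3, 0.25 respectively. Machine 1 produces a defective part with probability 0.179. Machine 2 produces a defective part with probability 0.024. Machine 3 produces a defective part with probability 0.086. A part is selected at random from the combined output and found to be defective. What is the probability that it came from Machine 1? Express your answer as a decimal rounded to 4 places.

Posterior probability ≈ 0.7373

Tabulate prior·likelihood by source: [1] prior 0.45, lik 0.179, product 0.08055; [2] prior 0.3, lik 0.024, product 0.007200; [3] prior 0.25, lik 0.086, product 0.02150.
Normalizing constant = 0.10925; the posterior for Machine 1 is its product over the sum, 0.08055/0.10925 = 0.7373.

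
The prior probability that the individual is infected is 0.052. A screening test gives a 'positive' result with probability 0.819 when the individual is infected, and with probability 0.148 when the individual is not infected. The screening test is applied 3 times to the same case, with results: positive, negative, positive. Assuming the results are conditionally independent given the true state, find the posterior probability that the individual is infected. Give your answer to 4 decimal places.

With H the event that the individual is infected, the joint likelihood of the observed sequence is P(data|H) = 0.819·0.181·0.819 = 0.12141 and P(data|¬H) = 0.148·0.852·0.148 = 0.018662.
Bayes: P(H|data) = 0.052·0.12141 / (0.052·0.12141 + 0.948·0.018662) = 0.0063132/0.024005 = 0.2630.

Posterior P(H) ≈ 0.2630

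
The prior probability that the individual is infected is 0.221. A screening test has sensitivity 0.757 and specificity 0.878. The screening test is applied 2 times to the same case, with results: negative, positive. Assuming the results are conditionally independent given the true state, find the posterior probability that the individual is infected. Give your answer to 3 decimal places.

Posterior P(H) ≈ 0.328

With H the event that the individual is infected, the joint likelihood of the observed sequence is P(data|H) = 0.243·0.757 = 0.18395 and P(data|¬H) = 0.878·0.122 = 0.10712.
Bayes: P(H|data) = 0.221·0.18395 / (0.221·0.18395 + 0.779·0.10712) = 0.040653/0.12410 = 0.3276.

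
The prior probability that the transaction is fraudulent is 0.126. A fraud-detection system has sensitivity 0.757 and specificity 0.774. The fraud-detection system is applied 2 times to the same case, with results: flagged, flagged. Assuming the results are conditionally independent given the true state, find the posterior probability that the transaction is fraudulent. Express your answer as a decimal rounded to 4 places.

With H the event that the transaction is fraudulent, the joint likelihood of the observed sequence is P(data|H) = 0.757·0.757 = 0.57305 and P(data|¬H) = 0.226·0.226 = 0.051076.
Bayes: P(H|data) = 0.126·0.57305 / (0.126·0.57305 + 0.874·0.051076) = 0.072204/0.11684 = 0.6180.

Posterior P(H) ≈ 0.6180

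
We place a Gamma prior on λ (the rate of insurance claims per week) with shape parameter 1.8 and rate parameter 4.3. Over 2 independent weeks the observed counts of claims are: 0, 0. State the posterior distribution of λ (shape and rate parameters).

Posterior: Gamma(shape=1.8, rate=6.3)

The Poisson likelihood adds the total count to the shape and the number of exposure periods to the rate. Here ∑xᵢ = 0 and n = 2, so shape 1.8→1.8 and rate 4.3→6.3.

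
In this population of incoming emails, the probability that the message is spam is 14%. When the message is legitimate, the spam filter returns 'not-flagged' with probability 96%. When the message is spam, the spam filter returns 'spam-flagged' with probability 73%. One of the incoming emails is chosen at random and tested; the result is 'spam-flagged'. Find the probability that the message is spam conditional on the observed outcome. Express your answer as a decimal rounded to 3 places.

Let H be the event that the message is spam. P(H) = 0.14, so P(¬H) = 0.86. With E the 'spam-flagged' result, P(E|H) = 0.73 and P(E|¬H) = 0.04.
P(E) = 0.73·0.14 + 0.04·0.86 = 0.10220 + 0.034400 = 0.13660.
By Bayes' theorem, P(H|E) = 0.10220 / 0.13660 = 0.748.

P(H | E) ≈ 0.748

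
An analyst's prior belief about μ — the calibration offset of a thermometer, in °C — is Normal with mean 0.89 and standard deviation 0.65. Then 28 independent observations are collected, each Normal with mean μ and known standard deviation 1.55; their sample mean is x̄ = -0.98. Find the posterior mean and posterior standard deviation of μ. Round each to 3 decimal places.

Prior precision 1/τ₀² = 1/0.65² = 2.36686; data precision n/σ² = 28/1.55² = 11.6545.
Posterior precision = 2.36686 + 11.6545 = 14.0214, giving posterior SD = 1/√14.0214 = 0.267.
Posterior mean = (2.36686·0.89 + 11.6545·-0.98) / 14.0214 = -0.664.

Posterior mean ≈ -0.664; posterior SD ≈ 0.267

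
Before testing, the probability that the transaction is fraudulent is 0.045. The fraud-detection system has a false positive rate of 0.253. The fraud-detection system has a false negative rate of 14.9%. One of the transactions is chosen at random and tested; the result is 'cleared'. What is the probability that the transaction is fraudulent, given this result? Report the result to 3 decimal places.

Write H for 'the transaction is fraudulent'. Prior odds H:¬H = 0.045/0.955 = 0.047120. For the 'cleared' outcome, the likelihood ratio is 0.149/0.747 = 0.19946.
Posterior odds = 0.047120 × 0.19946 = 0.0093989, so P(H|E) = 0.0093989/(1+0.0093989) = 0.009.

P(H | E) ≈ 0.009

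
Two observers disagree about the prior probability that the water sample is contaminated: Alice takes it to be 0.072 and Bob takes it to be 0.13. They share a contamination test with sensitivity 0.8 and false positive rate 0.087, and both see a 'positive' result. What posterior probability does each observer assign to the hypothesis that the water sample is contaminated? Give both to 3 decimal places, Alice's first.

Alice: 0.416; Bob: 0.579

The likelihood ratio for a 'positive' result is 0.8/0.087 = 9.1954.
Alice: prior odds 0.072/0.928 = 0.077586; posterior odds 0.71344; posterior probability 0.416.
Bob: prior odds 0.13/0.87 = 0.14943; posterior odds 1.3740; posterior probability 0.579.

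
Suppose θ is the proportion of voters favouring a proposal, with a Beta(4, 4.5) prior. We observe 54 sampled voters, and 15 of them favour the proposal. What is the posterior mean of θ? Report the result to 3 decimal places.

Posterior mean ≈ 0.304

Observing 15 successes and 39 failures updates Beta(4, 4.5) by adding the success and failure counts to the two shape parameters: α = 4+15 = 19, β = 4.5+39 = 43.5.
E[θ | data] = 19/(19+43.5) = 0.304.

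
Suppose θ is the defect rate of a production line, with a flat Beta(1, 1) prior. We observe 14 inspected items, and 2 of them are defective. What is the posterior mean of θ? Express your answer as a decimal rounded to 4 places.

Observing 2 successes and 12 failures updates Beta(1, 1) by adding the success and failure counts to the two shape parameters: α = 1+2 = 3, β = 1+12 = 13.
E[θ | data] = 3/(3+13) = 0.1875.

Posterior mean ≈ 0.1875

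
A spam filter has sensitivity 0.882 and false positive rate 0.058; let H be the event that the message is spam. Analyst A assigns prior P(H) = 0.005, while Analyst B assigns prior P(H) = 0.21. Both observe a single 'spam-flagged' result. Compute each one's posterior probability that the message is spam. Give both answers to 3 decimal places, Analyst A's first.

Analyst A: 0.071; Analyst B: 0.802

P('+'|H) = 0.882, P('+'|¬H) = 0.058.
Analyst A: numerator 0.882·0.005 = 0.0044100; evidence = 0.0044100+0.058·0.995 = 0.062120; posterior = 0.071.
Analyst B: numerator 0.882·0.21 = 0.18522; evidence = 0.18522+0.058·0.79 = 0.23104; posterior = 0.802.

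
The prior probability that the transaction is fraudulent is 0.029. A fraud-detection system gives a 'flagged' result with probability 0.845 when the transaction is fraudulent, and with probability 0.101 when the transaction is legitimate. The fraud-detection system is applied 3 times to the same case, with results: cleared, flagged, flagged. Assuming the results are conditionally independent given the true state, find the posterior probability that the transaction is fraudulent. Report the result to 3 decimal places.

With H the event that the transaction is fraudulent, the joint likelihood of the observed sequence is P(data|H) = 0.155·0.845·0.845 = 0.11067 and P(data|¬H) = 0.899·0.101·0.101 = 0.0091707.
Bayes: P(H|data) = 0.029·0.11067 / (0.029·0.11067 + 0.971·0.0091707) = 0.0032095/0.012114 = 0.2649.

Posterior P(H) ≈ 0.265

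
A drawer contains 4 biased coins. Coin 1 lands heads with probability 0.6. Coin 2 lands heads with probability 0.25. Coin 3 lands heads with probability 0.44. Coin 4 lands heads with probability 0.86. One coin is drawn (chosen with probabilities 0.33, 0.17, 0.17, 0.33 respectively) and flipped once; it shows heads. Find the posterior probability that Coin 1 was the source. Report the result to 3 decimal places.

Posterior probability ≈ 0.330

P(heads|C1) = 0.6; P(heads|C2) = 0.25; P(heads|C3) = 0.44; P(heads|C4) = 0.86.
Prior × likelihood for each source: 0.33·0.6=0.1980, 0.17·0.25=0.04250, 0.17·0.44=0.07480, 0.33·0.86=0.2838. Summing gives P(heads) = 0.59910.
P(Coin 1 | heads) = 0.1980 / 0.59910 = 0.330.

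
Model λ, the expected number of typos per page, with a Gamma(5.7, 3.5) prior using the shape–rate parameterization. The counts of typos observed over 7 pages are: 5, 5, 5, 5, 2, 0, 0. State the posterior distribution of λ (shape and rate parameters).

Posterior: Gamma(shape=27.7, rate=10.5)

The Poisson likelihood adds the total count to the shape and the number of exposure periods to the rate. Here ∑xᵢ = 22 and n = 7, so shape 5.7→27.7 and rate 3.5→10.5.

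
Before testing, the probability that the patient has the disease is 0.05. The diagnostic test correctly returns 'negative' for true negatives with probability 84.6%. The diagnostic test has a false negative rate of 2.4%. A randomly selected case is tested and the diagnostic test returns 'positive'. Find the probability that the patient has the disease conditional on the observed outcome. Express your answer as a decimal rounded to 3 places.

Let H be the event that the patient has the disease. P(H) = 0.05, so P(¬H) = 0.95. With E the 'positive' result, P(E|H) = 0.976 and P(E|¬H) = 0.154.
P(E) = 0.976·0.05 + 0.154·0.95 = 0.048800 + 0.14630 = 0.19510.
By Bayes' theorem, P(H|E) = 0.048800 / 0.19510 = 0.250.

P(H | E) ≈ 0.250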